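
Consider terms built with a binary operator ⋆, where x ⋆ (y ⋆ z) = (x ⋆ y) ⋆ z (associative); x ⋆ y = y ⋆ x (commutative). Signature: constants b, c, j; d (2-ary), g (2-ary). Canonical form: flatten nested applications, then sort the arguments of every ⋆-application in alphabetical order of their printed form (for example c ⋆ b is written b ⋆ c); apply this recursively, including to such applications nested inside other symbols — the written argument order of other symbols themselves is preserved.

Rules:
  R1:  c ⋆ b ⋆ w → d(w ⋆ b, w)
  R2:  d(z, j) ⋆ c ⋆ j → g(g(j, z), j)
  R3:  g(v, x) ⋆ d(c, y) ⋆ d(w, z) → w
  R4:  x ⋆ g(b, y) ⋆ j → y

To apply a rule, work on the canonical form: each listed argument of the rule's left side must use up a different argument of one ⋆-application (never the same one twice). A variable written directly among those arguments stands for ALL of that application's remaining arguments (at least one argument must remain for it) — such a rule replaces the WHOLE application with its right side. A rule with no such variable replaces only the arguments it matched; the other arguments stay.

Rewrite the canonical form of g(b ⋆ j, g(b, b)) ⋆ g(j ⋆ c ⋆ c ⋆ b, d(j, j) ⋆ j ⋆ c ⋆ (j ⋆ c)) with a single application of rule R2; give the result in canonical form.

Answer: g(b ⋆ c ⋆ c ⋆ j, c ⋆ g(g(j, j), j) ⋆ j) ⋆ g(b ⋆ j, g(b, b))

Derivation:
Canonical form:  g(b ⋆ c ⋆ c ⋆ j, c ⋆ c ⋆ d(j, j) ⋆ j ⋆ j) ⋆ g(b ⋆ j, g(b, b))
Match R2:  consume c, d(j, j), j;  z := j
New term:  g(b ⋆ c ⋆ c ⋆ j, c ⋆ g(g(j, j), j) ⋆ j) ⋆ g(b ⋆ j, g(b, b))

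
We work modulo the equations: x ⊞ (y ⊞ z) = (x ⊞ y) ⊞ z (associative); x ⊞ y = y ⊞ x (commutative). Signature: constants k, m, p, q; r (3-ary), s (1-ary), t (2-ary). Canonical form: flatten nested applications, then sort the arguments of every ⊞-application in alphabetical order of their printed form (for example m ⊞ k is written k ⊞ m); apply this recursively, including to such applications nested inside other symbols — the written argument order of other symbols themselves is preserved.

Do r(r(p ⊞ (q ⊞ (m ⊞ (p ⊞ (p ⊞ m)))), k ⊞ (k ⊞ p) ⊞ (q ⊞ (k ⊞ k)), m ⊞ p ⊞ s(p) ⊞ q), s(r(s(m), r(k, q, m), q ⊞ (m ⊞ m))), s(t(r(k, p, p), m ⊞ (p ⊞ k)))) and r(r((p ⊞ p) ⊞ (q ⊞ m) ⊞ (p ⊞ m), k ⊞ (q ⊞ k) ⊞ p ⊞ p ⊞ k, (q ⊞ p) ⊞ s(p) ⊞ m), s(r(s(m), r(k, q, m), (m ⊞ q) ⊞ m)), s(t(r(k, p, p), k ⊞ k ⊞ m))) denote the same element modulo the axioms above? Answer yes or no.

Left:  r(r(p ⊞ (q ⊞ (m ⊞ (p ⊞ (p ⊞ m)))), k ⊞ (k ⊞ p) ⊞ (q ⊞ (k ⊞ k)), m ⊞ p ⊞ s(p) ⊞ q), s(r(s(m), r(k, q, m), q ⊞ (m ⊞ m))), s(t(r(k, p, p), m ⊞ (p ⊞ k))))
  Descend into:  p ⊞ (q ⊞ (m ⊞ (p ⊞ (p ⊞ m))))
  Un-nest:  p ⊞ q ⊞ m ⊞ p ⊞ p ⊞ m
  Sort:  m ⊞ m ⊞ p ⊞ p ⊞ p ⊞ q
  Rebuild:  r(r(m ⊞ m ⊞ p ⊞ p ⊞ p ⊞ q, k ⊞ k ⊞ k ⊞ k ⊞ p ⊞ q, m ⊞ p ⊞ q ⊞ s(p)), s(r(s(m), r(k, q, m), m ⊞ m ⊞ q)), s(t(r(k, p, p), k ⊞ m ⊞ p)))
Right:  r(r((p ⊞ p) ⊞ (q ⊞ m) ⊞ (p ⊞ m), k ⊞ (q ⊞ k) ⊞ p ⊞ p ⊞ k, (q ⊞ p) ⊞ s(p) ⊞ m), s(r(s(m), r(k, q, m), (m ⊞ q) ⊞ m)), s(t(r(k, p, p), k ⊞ k ⊞ m)))
  Descend into:  (p ⊞ p) ⊞ (q ⊞ m) ⊞ (p ⊞ m)
  Un-nest:  p ⊞ p ⊞ q ⊞ m ⊞ p ⊞ m
  Order the arguments:  m ⊞ m ⊞ p ⊞ p ⊞ p ⊞ q
  Put back:  r(r(m ⊞ m ⊞ p ⊞ p ⊞ p ⊞ q, k ⊞ k ⊞ k ⊞ p ⊞ p ⊞ q, m ⊞ p ⊞ q ⊞ s(p)), s(r(s(m), r(k, q, m), m ⊞ m ⊞ q)), s(t(r(k, p, p), k ⊞ k ⊞ m)))

Answer: no — r(r(m ⊞ m ⊞ p ⊞ p ⊞ p ⊞ q, k ⊞ k ⊞ k ⊞ k ⊞ p ⊞ q, m ⊞ p ⊞ q ⊞ s(p)), s(r(s(m), r(k, q, m), m ⊞ m ⊞ q)), s(t(r(k, p, p), k ⊞ m ⊞ p))) vs r(r(m ⊞ m ⊞ p ⊞ p ⊞ p ⊞ q, k ⊞ k ⊞ k ⊞ p ⊞ p ⊞ q, m ⊞ p ⊞ q ⊞ s(p)), s(r(s(m), r(k, q, m), m ⊞ m ⊞ q)), s(t(r(k, p, p), k ⊞ k ⊞ m)))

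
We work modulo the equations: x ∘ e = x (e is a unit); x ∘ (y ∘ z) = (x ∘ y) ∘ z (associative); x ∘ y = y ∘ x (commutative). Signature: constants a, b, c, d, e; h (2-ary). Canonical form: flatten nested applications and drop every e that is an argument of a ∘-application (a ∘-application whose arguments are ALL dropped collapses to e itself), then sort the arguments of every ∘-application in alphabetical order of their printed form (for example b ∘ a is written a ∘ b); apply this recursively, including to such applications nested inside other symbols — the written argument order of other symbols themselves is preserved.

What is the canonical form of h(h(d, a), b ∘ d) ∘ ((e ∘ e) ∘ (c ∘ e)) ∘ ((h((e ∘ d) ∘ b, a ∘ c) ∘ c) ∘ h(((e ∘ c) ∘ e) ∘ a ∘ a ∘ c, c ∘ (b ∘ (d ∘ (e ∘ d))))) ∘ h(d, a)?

Answer: c ∘ c ∘ h(a ∘ a ∘ c ∘ c, b ∘ c ∘ d ∘ d) ∘ h(b ∘ d, a ∘ c) ∘ h(d, a) ∘ h(h(d, a), b ∘ d)

Derivation:
Un-nest:  h(h(d, a), b ∘ d) ∘ e ∘ e ∘ c ∘ e ∘ h((e ∘ d) ∘ b, a ∘ c) ∘ c ∘ h(((e ∘ c) ∘ e) ∘ a ∘ a ∘ c, c ∘ (b ∘ (d ∘ (e ∘ d)))) ∘ h(d, a)
Simplify inside:  h((e ∘ d) ∘ b, a ∘ c)  →  h(b ∘ d, a ∘ c)
Inside:  h(((e ∘ c) ∘ e) ∘ a ∘ a ∘ c, c ∘ (b ∘ (d ∘ (e ∘ d))))  →  h(a ∘ a ∘ c ∘ c, b ∘ c ∘ d ∘ d)
Unit:  drop e (×3)
Sort arguments:  c ∘ c ∘ h(a ∘ a ∘ c ∘ c, b ∘ c ∘ d ∘ d) ∘ h(b ∘ d, a ∘ c) ∘ h(d, a) ∘ h(h(d, a), b ∘ d)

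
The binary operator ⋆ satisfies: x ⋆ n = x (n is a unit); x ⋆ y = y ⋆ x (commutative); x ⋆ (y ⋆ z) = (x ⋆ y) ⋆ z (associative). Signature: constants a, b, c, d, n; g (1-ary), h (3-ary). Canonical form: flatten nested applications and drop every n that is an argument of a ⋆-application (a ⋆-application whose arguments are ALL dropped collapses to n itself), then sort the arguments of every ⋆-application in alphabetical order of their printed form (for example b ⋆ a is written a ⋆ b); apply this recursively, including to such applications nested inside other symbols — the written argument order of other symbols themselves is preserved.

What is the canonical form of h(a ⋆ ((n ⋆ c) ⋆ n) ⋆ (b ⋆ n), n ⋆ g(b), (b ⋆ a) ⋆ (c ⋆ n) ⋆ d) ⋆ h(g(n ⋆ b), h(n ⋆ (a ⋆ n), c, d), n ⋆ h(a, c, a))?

Canonicalize subterm:  h(a ⋆ ((n ⋆ c) ⋆ n) ⋆ (b ⋆ n), n ⋆ g(b), (b ⋆ a) ⋆ (c ⋆ n) ⋆ d)  →  h(a ⋆ b ⋆ c, g(b), a ⋆ b ⋆ c ⋆ d)
Inside:  h(g(n ⋆ b), h(n ⋆ (a ⋆ n), c, d), n ⋆ h(a, c, a))  →  h(g(b), h(a, c, d), h(a, c, a))
Sort arguments:  h(a ⋆ b ⋆ c, g(b), a ⋆ b ⋆ c ⋆ d) ⋆ h(g(b), h(a, c, d), h(a, c, a))

Answer: h(a ⋆ b ⋆ c, g(b), a ⋆ b ⋆ c ⋆ d) ⋆ h(g(b), h(a, c, d), h(a, c, a))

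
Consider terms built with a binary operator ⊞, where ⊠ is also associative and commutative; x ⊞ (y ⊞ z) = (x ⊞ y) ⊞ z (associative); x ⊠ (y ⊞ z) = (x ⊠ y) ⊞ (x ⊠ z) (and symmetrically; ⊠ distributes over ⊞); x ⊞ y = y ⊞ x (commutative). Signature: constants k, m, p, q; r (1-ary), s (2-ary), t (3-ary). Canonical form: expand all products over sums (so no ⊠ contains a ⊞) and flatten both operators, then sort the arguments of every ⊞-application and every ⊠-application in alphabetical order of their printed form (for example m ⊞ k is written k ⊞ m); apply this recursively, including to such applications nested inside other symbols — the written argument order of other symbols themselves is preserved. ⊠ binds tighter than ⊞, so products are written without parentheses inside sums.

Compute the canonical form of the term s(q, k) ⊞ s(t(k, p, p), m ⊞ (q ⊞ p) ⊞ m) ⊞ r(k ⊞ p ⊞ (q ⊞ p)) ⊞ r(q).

Answer: r(k ⊞ p ⊞ p ⊞ q) ⊞ r(q) ⊞ s(q, k) ⊞ s(t(k, p, p), m ⊞ m ⊞ p ⊞ q)

Derivation:
Merge nested applications:  s(q, k) ⊞ s(t(k, p, p), m ⊞ m ⊞ p ⊞ q) ⊞ r(k ⊞ p ⊞ p ⊞ q) ⊞ r(q)
Order the arguments:  r(k ⊞ p ⊞ p ⊞ q) ⊞ r(q) ⊞ s(q, k) ⊞ s(t(k, p, p), m ⊞ m ⊞ p ⊞ q)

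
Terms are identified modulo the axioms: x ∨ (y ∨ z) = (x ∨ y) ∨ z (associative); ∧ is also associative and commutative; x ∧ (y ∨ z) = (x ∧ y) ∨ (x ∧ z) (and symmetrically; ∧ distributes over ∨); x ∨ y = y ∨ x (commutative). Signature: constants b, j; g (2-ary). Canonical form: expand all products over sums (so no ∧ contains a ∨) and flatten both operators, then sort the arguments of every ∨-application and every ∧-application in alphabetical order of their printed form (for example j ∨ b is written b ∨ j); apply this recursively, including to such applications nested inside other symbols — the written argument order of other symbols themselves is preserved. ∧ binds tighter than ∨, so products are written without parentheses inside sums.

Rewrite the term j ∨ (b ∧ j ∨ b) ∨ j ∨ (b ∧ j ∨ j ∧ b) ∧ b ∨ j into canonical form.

Answer: b ∨ b ∧ b ∧ j ∨ b ∧ b ∧ j ∨ b ∧ j ∨ j ∨ j ∨ j

Derivation:
Expand products over sums:  j ∨ b ∧ j ∨ b ∨ j ∨ b ∧ b ∧ j ∨ b ∧ b ∧ j ∨ j
Sort arguments:  b ∨ b ∧ b ∧ j ∨ b ∧ b ∧ j ∨ b ∧ j ∨ j ∨ j ∨ j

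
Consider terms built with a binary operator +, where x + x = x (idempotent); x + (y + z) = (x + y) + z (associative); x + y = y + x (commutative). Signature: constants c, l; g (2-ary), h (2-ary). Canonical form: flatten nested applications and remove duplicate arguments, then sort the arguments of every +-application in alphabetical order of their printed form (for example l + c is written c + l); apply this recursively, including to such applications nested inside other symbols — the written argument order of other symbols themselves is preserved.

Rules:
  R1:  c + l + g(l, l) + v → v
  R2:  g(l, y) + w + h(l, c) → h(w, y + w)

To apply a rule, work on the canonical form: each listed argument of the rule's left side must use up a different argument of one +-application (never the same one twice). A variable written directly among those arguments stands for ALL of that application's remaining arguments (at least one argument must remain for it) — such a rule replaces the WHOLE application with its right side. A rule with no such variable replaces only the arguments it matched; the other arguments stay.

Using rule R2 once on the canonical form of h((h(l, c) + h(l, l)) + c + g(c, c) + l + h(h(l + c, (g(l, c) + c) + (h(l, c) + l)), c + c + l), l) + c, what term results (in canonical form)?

Canonical form:  c + h(c + g(c, c) + h(h(c + l, c + g(l, c) + h(l, c) + l), c + l) + h(l, c) + h(l, l) + l, l)
R2 matches:  uses g(l, c), h(l, c);  w := c + l, y := c
The extension variable absorbs all remaining arguments, so the whole application is rewritten.
New term:  c + h(c + g(c, c) + h(h(c + l, h(c + l, c + l)), c + l) + h(l, c) + h(l, l) + l, l)

Answer: c + h(c + g(c, c) + h(h(c + l, h(c + l, c + l)), c + l) + h(l, c) + h(l, l) + l, l)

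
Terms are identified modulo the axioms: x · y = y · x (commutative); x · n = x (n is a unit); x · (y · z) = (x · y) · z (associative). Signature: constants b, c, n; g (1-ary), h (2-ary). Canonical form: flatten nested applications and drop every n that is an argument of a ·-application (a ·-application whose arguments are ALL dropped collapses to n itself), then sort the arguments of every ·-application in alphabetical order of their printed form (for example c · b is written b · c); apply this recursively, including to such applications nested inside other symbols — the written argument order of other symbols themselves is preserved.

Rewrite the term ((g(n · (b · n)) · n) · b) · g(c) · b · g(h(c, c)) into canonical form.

Answer: b · b · g(b) · g(c) · g(h(c, c))

Derivation:
Un-nest:  g(n · (b · n)) · n · b · g(c) · b · g(h(c, c))
Canonicalize subterm:  g(n · (b · n))  →  g(b)
Drop the unit:  drop n
Sort:  b · b · g(b) · g(c) · g(h(c, c))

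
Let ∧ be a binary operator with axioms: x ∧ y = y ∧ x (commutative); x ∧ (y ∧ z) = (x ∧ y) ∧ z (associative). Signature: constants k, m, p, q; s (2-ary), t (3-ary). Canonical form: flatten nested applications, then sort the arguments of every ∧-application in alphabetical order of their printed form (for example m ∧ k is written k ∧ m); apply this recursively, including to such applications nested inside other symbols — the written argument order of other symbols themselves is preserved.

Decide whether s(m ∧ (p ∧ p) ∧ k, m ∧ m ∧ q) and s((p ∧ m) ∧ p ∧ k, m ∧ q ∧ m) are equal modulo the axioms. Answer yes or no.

Left:  s(m ∧ (p ∧ p) ∧ k, m ∧ m ∧ q)
  Focus inside:  m ∧ (p ∧ p) ∧ k
  Flatten:  m ∧ p ∧ p ∧ k
  Order the arguments:  k ∧ m ∧ p ∧ p
  Rebuild:  s(k ∧ m ∧ p ∧ p, m ∧ m ∧ q)
Right:  s((p ∧ m) ∧ p ∧ k, m ∧ q ∧ m)
  Focus inside:  (p ∧ m) ∧ p ∧ k
  Flatten:  p ∧ m ∧ p ∧ k
  Sort arguments:  k ∧ m ∧ p ∧ p
  Put back:  s(k ∧ m ∧ p ∧ p, m ∧ m ∧ q)

Answer: yes — both canonical forms are s(k ∧ m ∧ p ∧ p, m ∧ m ∧ q)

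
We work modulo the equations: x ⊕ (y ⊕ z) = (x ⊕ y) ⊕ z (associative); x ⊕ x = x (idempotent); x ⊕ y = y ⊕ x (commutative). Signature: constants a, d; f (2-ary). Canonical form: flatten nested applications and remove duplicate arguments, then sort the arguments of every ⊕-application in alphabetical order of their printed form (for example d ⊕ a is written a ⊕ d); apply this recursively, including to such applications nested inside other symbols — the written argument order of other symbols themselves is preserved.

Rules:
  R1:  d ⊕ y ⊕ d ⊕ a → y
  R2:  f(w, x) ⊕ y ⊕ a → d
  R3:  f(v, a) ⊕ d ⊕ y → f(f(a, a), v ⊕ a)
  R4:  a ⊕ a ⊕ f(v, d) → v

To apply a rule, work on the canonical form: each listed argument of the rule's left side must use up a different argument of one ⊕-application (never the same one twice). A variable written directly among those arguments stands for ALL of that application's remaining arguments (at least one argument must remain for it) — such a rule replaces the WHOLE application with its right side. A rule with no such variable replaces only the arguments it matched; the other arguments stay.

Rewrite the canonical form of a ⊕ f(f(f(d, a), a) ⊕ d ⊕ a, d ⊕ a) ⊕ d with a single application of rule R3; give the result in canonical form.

Canonical form:  a ⊕ d ⊕ f(a ⊕ d ⊕ f(f(d, a), a), a ⊕ d)
Apply R3:  consuming d, f(f(d, a), a);  v := f(d, a), y := a
The variable takes the whole remainder — replace the entire application.
Giving:  a ⊕ d ⊕ f(f(f(a, a), a ⊕ f(d, a)), a ⊕ d)

Answer: a ⊕ d ⊕ f(f(f(a, a), a ⊕ f(d, a)), a ⊕ d)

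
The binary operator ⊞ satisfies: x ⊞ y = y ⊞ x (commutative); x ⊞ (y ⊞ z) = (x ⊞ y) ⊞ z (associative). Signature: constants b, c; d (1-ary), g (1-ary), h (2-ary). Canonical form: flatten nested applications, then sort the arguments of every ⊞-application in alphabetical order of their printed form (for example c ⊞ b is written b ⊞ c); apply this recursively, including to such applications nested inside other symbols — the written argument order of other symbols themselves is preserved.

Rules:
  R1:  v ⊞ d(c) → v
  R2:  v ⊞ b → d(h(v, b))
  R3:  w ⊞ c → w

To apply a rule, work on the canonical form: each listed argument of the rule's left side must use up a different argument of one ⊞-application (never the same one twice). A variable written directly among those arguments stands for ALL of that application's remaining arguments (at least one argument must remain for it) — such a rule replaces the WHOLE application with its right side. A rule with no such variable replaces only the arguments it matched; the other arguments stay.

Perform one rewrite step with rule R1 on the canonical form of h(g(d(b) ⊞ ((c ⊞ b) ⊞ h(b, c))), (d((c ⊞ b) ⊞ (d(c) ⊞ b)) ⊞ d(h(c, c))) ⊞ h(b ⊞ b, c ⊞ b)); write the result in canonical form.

Answer: h(g(b ⊞ c ⊞ d(b) ⊞ h(b, c)), d(b ⊞ b ⊞ c) ⊞ d(h(c, c)) ⊞ h(b ⊞ b, b ⊞ c))

Derivation:
Canonical form:  h(g(b ⊞ c ⊞ d(b) ⊞ h(b, c)), d(b ⊞ b ⊞ c ⊞ d(c)) ⊞ d(h(c, c)) ⊞ h(b ⊞ b, b ⊞ c))
Match R1:  consume d(c);  v := b ⊞ b ⊞ c
Every leftover argument binds to the variable; the entire application is replaced.
New term:  h(g(b ⊞ c ⊞ d(b) ⊞ h(b, c)), d(b ⊞ b ⊞ c) ⊞ d(h(c, c)) ⊞ h(b ⊞ b, b ⊞ c))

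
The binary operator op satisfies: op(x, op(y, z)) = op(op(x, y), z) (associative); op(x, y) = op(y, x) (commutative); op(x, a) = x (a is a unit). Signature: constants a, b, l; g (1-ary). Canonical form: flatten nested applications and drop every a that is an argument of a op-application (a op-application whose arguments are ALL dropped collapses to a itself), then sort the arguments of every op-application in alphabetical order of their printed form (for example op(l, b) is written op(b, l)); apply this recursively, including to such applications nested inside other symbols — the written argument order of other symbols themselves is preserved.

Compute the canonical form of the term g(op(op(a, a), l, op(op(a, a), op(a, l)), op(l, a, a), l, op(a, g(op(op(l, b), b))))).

Focus inside:  op(op(a, a), l, op(op(a, a), op(a, l)), op(l, a, a), l, op(a, g(op(op(l, b), b))))
Flatten:  op(a, a, l, a, a, a, l, l, a, a, l, a, g(op(op(l, b), b)))
Canonicalize subterm:  g(op(op(l, b), b))  →  g(op(b, b, l))
Unit:  drop a (×8)
Sort arguments:  op(g(op(b, b, l)), l, l, l, l)
Reassemble:  g(op(g(op(b, b, l)), l, l, l, l))

Answer: g(op(g(op(b, b, l)), l, l, l, l))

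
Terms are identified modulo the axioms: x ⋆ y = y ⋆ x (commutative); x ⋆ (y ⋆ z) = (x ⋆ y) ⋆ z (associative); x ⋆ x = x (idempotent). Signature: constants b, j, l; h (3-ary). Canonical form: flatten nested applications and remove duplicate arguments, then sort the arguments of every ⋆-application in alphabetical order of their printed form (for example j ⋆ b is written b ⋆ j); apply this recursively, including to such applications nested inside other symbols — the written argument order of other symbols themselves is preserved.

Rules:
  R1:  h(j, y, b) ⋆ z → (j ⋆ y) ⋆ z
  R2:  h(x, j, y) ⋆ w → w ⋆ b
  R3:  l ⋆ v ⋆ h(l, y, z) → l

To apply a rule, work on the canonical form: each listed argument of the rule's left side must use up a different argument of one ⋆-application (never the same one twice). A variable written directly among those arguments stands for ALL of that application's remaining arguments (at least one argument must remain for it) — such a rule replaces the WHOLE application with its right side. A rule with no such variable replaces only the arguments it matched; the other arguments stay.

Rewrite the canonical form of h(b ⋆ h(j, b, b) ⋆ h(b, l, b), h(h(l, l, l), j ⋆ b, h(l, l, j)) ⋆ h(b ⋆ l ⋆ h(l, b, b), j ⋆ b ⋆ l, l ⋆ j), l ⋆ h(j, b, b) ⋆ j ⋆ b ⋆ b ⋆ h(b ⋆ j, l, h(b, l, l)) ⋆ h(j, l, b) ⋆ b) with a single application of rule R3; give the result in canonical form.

Canonical form:  h(b ⋆ h(b, l, b) ⋆ h(j, b, b), h(b ⋆ h(l, b, b) ⋆ l, b ⋆ j ⋆ l, j ⋆ l) ⋆ h(h(l, l, l), b ⋆ j, h(l, l, j)), b ⋆ h(b ⋆ j, l, h(b, l, l)) ⋆ h(j, b, b) ⋆ h(j, l, b) ⋆ j ⋆ l)
Apply R3:  consuming h(l, b, b), l;  v := b, y := b, z := b
The variable takes the whole remainder — replace the entire application.
Result:  h(b ⋆ h(b, l, b) ⋆ h(j, b, b), h(h(l, l, l), b ⋆ j, h(l, l, j)) ⋆ h(l, b ⋆ j ⋆ l, j ⋆ l), b ⋆ h(b ⋆ j, l, h(b, l, l)) ⋆ h(j, b, b) ⋆ h(j, l, b) ⋆ j ⋆ l)

Answer: h(b ⋆ h(b, l, b) ⋆ h(j, b, b), h(h(l, l, l), b ⋆ j, h(l, l, j)) ⋆ h(l, b ⋆ j ⋆ l, j ⋆ l), b ⋆ h(b ⋆ j, l, h(b, l, l)) ⋆ h(j, b, b) ⋆ h(j, l, b) ⋆ j ⋆ l)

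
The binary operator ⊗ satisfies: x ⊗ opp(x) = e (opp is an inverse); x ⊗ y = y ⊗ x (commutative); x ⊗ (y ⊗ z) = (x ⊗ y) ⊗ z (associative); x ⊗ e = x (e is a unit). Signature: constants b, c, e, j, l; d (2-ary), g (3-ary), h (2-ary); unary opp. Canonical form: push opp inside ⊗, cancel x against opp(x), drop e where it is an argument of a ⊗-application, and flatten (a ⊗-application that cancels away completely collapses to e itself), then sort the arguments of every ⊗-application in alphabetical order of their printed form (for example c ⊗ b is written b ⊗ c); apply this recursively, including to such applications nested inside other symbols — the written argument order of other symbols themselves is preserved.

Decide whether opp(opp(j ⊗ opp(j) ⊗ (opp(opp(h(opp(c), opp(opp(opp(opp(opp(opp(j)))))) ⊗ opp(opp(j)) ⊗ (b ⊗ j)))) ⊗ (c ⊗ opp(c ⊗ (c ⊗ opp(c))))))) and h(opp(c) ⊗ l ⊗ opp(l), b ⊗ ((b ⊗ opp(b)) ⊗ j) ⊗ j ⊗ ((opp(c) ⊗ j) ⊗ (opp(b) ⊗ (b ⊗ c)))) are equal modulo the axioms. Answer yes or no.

Answer: yes — both canonical forms are h(opp(c), b ⊗ j ⊗ j ⊗ j)

Derivation:
Left:  opp(opp(j ⊗ opp(j) ⊗ (opp(opp(h(opp(c), opp(opp(opp(opp(opp(opp(j)))))) ⊗ opp(opp(j)) ⊗ (b ⊗ j)))) ⊗ (c ⊗ opp(c ⊗ (c ⊗ opp(c)))))))
  Push opp inside:  distribute opp over ⊗ and collapse double opp
  Inverses cancel:  j cancels; c cancels
  Collect:  h(opp(c), b ⊗ j ⊗ j ⊗ j)
Right:  h(opp(c) ⊗ l ⊗ opp(l), b ⊗ ((b ⊗ opp(b)) ⊗ j) ⊗ j ⊗ ((opp(c) ⊗ j) ⊗ (opp(b) ⊗ (b ⊗ c))))
  Work inside:  b ⊗ ((b ⊗ opp(b)) ⊗ j) ⊗ j ⊗ ((opp(c) ⊗ j) ⊗ (opp(b) ⊗ (b ⊗ c)))
  Cancel:  c cancels
  Collect:  b ⊗ j ⊗ j ⊗ j
  Reassemble:  h(opp(c), b ⊗ j ⊗ j ⊗ j)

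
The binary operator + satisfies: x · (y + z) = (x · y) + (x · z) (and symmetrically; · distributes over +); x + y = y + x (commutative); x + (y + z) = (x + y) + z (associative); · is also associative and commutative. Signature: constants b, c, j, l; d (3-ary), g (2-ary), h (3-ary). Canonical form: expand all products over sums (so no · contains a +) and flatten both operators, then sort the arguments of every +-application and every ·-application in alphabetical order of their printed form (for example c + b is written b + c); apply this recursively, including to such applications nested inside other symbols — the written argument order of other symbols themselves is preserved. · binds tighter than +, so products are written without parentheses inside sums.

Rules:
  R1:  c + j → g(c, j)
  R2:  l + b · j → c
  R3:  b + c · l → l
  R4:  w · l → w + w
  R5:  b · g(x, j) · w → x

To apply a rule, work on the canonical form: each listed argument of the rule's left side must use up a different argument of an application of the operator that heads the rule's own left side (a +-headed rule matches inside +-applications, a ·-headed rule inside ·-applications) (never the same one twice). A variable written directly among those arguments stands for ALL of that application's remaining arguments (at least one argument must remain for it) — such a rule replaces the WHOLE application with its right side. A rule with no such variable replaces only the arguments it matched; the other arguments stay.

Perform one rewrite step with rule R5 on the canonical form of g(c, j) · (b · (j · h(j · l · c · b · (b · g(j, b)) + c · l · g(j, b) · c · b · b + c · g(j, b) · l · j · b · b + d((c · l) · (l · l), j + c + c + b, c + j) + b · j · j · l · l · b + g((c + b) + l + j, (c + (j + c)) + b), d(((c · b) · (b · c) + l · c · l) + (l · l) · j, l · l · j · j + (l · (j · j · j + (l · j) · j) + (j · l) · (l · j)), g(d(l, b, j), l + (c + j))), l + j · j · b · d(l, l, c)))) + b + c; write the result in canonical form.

Answer: b + c + c

Derivation:
Canonical form:  b + b · g(c, j) · h(b · b · c · c · g(j, b) · l + b · b · c · g(j, b) · j · l + b · b · c · g(j, b) · j · l + b · b · j · j · l · l + d(c · l · l · l, b + c + c + j, c + j) + g(b + c + j + l, b + c + c + j), d(b · b · c · c + c · l · l + j · l · l, j · j · j · l + j · j · l · l + j · j · l · l + j · j · l · l, g(d(l, b, j), c + j + l)), b · d(l, l, c) · j · j + l) · j + c
R5 matches:  uses b, g(c, j);  w := h(b · b · c · c · g(j, b) · l + b · b · c · g(j, b) · j · l + b · b · c · g(j, b) · j · l + b · b · j · j · l · l + d(c · l · l · l, b + c + c + j, c + j) + g(b + c + j + l, b + c + c + j), d(b · b · c · c + c · l · l + j · l · l, j · j · j · l + j · j · l · l + j · j · l · l + j · j · l · l, g(d(l, b, j), c + j + l)), b · d(l, l, c) · j · j + l) · j, x := c
Every leftover argument binds to the variable; the entire application is replaced.
Giving:  b + c + c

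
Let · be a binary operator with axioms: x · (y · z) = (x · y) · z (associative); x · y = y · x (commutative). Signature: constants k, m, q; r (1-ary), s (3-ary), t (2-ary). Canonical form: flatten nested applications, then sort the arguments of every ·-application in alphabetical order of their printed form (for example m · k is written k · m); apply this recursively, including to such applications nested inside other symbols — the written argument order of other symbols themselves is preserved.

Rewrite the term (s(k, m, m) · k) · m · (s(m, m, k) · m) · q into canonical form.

Merge nested applications:  s(k, m, m) · k · m · s(m, m, k) · m · q
Order the arguments:  k · m · m · q · s(k, m, m) · s(m, m, k)

Answer: k · m · m · q · s(k, m, m) · s(m, m, k)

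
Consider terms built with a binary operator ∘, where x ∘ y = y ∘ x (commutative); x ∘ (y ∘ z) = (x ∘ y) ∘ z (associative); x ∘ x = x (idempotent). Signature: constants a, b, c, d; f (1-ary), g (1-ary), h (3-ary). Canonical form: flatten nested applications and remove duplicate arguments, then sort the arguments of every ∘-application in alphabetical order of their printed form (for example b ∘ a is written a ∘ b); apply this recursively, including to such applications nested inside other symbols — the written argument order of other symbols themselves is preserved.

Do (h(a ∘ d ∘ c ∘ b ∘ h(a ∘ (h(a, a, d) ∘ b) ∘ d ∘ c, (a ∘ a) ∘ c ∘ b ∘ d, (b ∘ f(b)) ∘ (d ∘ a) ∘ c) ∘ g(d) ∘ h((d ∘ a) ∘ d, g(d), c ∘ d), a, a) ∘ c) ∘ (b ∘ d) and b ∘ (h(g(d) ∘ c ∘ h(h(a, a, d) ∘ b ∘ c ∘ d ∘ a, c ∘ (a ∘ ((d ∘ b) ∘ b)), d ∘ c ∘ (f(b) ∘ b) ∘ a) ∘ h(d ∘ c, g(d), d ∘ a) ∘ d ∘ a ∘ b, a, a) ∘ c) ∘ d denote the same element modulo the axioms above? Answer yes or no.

Left:  (h(a ∘ d ∘ c ∘ b ∘ h(a ∘ (h(a, a, d) ∘ b) ∘ d ∘ c, (a ∘ a) ∘ c ∘ b ∘ d, (b ∘ f(b)) ∘ (d ∘ a) ∘ c) ∘ g(d) ∘ h((d ∘ a) ∘ d, g(d), c ∘ d), a, a) ∘ c) ∘ (b ∘ d)
  Merge nested applications:  h(a ∘ d ∘ c ∘ b ∘ h(a ∘ (h(a, a, d) ∘ b) ∘ d ∘ c, (a ∘ a) ∘ c ∘ b ∘ d, (b ∘ f(b)) ∘ (d ∘ a) ∘ c) ∘ g(d) ∘ h((d ∘ a) ∘ d, g(d), c ∘ d), a, a) ∘ c ∘ b ∘ d
  Canonicalize subterm:  h(a ∘ d ∘ c ∘ b ∘ h(a ∘ (h(a, a, d) ∘ b) ∘ d ∘ c, (a ∘ a) ∘ c ∘ b ∘ d, (b ∘ f(b)) ∘ (d ∘ a) ∘ c) ∘ g(d) ∘ h((d ∘ a) ∘ d, g(d), c ∘ d), a, a)  →  h(a ∘ b ∘ c ∘ d ∘ g(d) ∘ h(a ∘ b ∘ c ∘ d ∘ h(a, a, d), a ∘ b ∘ c ∘ d, a ∘ b ∘ c ∘ d ∘ f(b)) ∘ h(a ∘ d, g(d), c ∘ d), a, a)
  Order the arguments:  b ∘ c ∘ d ∘ h(a ∘ b ∘ c ∘ d ∘ g(d) ∘ h(a ∘ b ∘ c ∘ d ∘ h(a, a, d), a ∘ b ∘ c ∘ d, a ∘ b ∘ c ∘ d ∘ f(b)) ∘ h(a ∘ d, g(d), c ∘ d), a, a)
Right:  b ∘ (h(g(d) ∘ c ∘ h(h(a, a, d) ∘ b ∘ c ∘ d ∘ a, c ∘ (a ∘ ((d ∘ b) ∘ b)), d ∘ c ∘ (f(b) ∘ b) ∘ a) ∘ h(d ∘ c, g(d), d ∘ a) ∘ d ∘ a ∘ b, a, a) ∘ c) ∘ d
  Un-nest:  b ∘ h(g(d) ∘ c ∘ h(h(a, a, d) ∘ b ∘ c ∘ d ∘ a, c ∘ (a ∘ ((d ∘ b) ∘ b)), d ∘ c ∘ (f(b) ∘ b) ∘ a) ∘ h(d ∘ c, g(d), d ∘ a) ∘ d ∘ a ∘ b, a, a) ∘ c ∘ d
  Canonicalize subterm:  h(g(d) ∘ c ∘ h(h(a, a, d) ∘ b ∘ c ∘ d ∘ a, c ∘ (a ∘ ((d ∘ b) ∘ b)), d ∘ c ∘ (f(b) ∘ b) ∘ a) ∘ h(d ∘ c, g(d), d ∘ a) ∘ d ∘ a ∘ b, a, a)  →  h(a ∘ b ∘ c ∘ d ∘ g(d) ∘ h(a ∘ b ∘ c ∘ d ∘ h(a, a, d), a ∘ b ∘ c ∘ d, a ∘ b ∘ c ∘ d ∘ f(b)) ∘ h(c ∘ d, g(d), a ∘ d), a, a)
  Order the arguments:  b ∘ c ∘ d ∘ h(a ∘ b ∘ c ∘ d ∘ g(d) ∘ h(a ∘ b ∘ c ∘ d ∘ h(a, a, d), a ∘ b ∘ c ∘ d, a ∘ b ∘ c ∘ d ∘ f(b)) ∘ h(c ∘ d, g(d), a ∘ d), a, a)

Answer: no — b ∘ c ∘ d ∘ h(a ∘ b ∘ c ∘ d ∘ g(d) ∘ h(a ∘ b ∘ c ∘ d ∘ h(a, a, d), a ∘ b ∘ c ∘ d, a ∘ b ∘ c ∘ d ∘ f(b)) ∘ h(a ∘ d, g(d), c ∘ d), a, a) vs b ∘ c ∘ d ∘ h(a ∘ b ∘ c ∘ d ∘ g(d) ∘ h(a ∘ b ∘ c ∘ d ∘ h(a, a, d), a ∘ b ∘ c ∘ d, a ∘ b ∘ c ∘ d ∘ f(b)) ∘ h(c ∘ d, g(d), a ∘ d), a, a)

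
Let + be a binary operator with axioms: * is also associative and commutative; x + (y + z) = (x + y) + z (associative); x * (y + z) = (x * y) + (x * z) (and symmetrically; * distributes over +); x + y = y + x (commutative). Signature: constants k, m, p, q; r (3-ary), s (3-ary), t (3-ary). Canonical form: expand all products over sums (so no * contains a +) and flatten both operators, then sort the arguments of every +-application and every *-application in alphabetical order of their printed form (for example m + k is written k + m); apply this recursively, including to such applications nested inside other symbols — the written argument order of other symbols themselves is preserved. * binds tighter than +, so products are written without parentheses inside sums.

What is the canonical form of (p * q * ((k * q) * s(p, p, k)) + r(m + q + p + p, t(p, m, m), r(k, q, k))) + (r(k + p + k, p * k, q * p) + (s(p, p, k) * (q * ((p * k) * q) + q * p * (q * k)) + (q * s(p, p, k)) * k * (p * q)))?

Answer: k * p * q * q * s(p, p, k) + k * p * q * q * s(p, p, k) + k * p * q * q * s(p, p, k) + k * p * q * q * s(p, p, k) + r(k + k + p, k * p, p * q) + r(m + p + p + q, t(p, m, m), r(k, q, k))

Derivation:
Expand:  k * p * q * q * s(p, p, k) + r(m + p + p + q, t(p, m, m), r(k, q, k)) + r(k + k + p, k * p, p * q) + k * p * q * q * s(p, p, k) + k * p * q * q * s(p, p, k) + k * p * q * q * s(p, p, k)
Sort:  k * p * q * q * s(p, p, k) + k * p * q * q * s(p, p, k) + k * p * q * q * s(p, p, k) + k * p * q * q * s(p, p, k) + r(k + k + p, k * p, p * q) + r(m + p + p + q, t(p, m, m), r(k, q, k))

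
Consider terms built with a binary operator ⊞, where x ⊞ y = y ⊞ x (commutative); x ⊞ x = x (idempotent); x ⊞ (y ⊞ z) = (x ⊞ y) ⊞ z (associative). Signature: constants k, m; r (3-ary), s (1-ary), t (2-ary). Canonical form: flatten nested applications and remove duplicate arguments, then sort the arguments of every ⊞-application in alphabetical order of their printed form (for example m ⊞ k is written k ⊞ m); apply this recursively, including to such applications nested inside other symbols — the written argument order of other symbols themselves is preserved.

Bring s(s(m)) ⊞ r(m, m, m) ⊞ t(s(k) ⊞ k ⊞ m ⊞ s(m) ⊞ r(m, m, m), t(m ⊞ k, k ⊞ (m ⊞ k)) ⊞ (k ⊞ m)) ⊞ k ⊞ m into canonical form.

Answer: k ⊞ m ⊞ r(m, m, m) ⊞ s(s(m)) ⊞ t(k ⊞ m ⊞ r(m, m, m) ⊞ s(k) ⊞ s(m), k ⊞ m ⊞ t(k ⊞ m, k ⊞ m))

Derivation:
Simplify inside:  t(s(k) ⊞ k ⊞ m ⊞ s(m) ⊞ r(m, m, m), t(m ⊞ k, k ⊞ (m ⊞ k)) ⊞ (k ⊞ m))  →  t(k ⊞ m ⊞ r(m, m, m) ⊞ s(k) ⊞ s(m), k ⊞ m ⊞ t(k ⊞ m, k ⊞ m))
Order the arguments:  k ⊞ m ⊞ r(m, m, m) ⊞ s(s(m)) ⊞ t(k ⊞ m ⊞ r(m, m, m) ⊞ s(k) ⊞ s(m), k ⊞ m ⊞ t(k ⊞ m, k ⊞ m))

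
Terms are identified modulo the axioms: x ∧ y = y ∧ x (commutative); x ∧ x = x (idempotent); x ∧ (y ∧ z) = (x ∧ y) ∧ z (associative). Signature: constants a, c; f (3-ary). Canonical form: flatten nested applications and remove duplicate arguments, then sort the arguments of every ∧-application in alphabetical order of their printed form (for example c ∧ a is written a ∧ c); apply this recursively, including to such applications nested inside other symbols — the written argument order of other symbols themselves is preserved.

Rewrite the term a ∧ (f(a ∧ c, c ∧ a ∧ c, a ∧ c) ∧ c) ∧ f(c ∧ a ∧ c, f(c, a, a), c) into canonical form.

Flatten:  a ∧ f(a ∧ c, c ∧ a ∧ c, a ∧ c) ∧ c ∧ f(c ∧ a ∧ c, f(c, a, a), c)
Inside:  f(a ∧ c, c ∧ a ∧ c, a ∧ c)  →  f(a ∧ c, a ∧ c, a ∧ c)
Simplify inside:  f(c ∧ a ∧ c, f(c, a, a), c)  →  f(a ∧ c, f(c, a, a), c)
Order the arguments:  a ∧ c ∧ f(a ∧ c, a ∧ c, a ∧ c) ∧ f(a ∧ c, f(c, a, a), c)

Answer: a ∧ c ∧ f(a ∧ c, a ∧ c, a ∧ c) ∧ f(a ∧ c, f(c, a, a), c)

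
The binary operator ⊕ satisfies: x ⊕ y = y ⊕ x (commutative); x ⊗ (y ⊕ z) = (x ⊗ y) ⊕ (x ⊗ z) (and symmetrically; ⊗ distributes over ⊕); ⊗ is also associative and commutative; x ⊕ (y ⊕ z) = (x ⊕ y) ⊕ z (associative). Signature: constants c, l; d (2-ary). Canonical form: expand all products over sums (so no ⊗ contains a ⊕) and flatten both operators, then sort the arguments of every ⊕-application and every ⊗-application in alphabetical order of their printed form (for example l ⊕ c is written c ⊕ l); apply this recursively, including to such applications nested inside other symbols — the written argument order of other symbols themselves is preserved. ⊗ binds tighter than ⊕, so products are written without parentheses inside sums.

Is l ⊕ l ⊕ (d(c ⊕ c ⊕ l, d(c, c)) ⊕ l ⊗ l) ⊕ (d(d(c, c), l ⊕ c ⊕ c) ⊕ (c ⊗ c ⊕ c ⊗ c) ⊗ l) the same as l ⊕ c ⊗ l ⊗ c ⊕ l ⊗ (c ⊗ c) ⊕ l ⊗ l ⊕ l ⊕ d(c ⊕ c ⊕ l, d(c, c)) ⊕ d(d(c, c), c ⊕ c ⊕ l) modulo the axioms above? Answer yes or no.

Answer: yes — both canonical forms are c ⊗ c ⊗ l ⊕ c ⊗ c ⊗ l ⊕ d(c ⊕ c ⊕ l, d(c, c)) ⊕ d(d(c, c), c ⊕ c ⊕ l) ⊕ l ⊕ l ⊕ l ⊗ l

Derivation:
Left:  l ⊕ l ⊕ (d(c ⊕ c ⊕ l, d(c, c)) ⊕ l ⊗ l) ⊕ (d(d(c, c), l ⊕ c ⊕ c) ⊕ (c ⊗ c ⊕ c ⊗ c) ⊗ l)
  Expand products over sums:  l ⊕ l ⊕ d(c ⊕ c ⊕ l, d(c, c)) ⊕ l ⊗ l ⊕ d(d(c, c), c ⊕ c ⊕ l) ⊕ c ⊗ c ⊗ l ⊕ c ⊗ c ⊗ l
  Sort arguments:  c ⊗ c ⊗ l ⊕ c ⊗ c ⊗ l ⊕ d(c ⊕ c ⊕ l, d(c, c)) ⊕ d(d(c, c), c ⊕ c ⊕ l) ⊕ l ⊕ l ⊕ l ⊗ l
Right:  l ⊕ c ⊗ l ⊗ c ⊕ l ⊗ (c ⊗ c) ⊕ l ⊗ l ⊕ l ⊕ d(c ⊕ c ⊕ l, d(c, c)) ⊕ d(d(c, c), c ⊕ c ⊕ l)
  Merge nested applications:  l ⊕ c ⊗ c ⊗ l ⊕ c ⊗ c ⊗ l ⊕ l ⊗ l ⊕ l ⊕ d(c ⊕ c ⊕ l, d(c, c)) ⊕ d(d(c, c), c ⊕ c ⊕ l)
  Sort:  c ⊗ c ⊗ l ⊕ c ⊗ c ⊗ l ⊕ d(c ⊕ c ⊕ l, d(c, c)) ⊕ d(d(c, c), c ⊕ c ⊕ l) ⊕ l ⊕ l ⊕ l ⊗ l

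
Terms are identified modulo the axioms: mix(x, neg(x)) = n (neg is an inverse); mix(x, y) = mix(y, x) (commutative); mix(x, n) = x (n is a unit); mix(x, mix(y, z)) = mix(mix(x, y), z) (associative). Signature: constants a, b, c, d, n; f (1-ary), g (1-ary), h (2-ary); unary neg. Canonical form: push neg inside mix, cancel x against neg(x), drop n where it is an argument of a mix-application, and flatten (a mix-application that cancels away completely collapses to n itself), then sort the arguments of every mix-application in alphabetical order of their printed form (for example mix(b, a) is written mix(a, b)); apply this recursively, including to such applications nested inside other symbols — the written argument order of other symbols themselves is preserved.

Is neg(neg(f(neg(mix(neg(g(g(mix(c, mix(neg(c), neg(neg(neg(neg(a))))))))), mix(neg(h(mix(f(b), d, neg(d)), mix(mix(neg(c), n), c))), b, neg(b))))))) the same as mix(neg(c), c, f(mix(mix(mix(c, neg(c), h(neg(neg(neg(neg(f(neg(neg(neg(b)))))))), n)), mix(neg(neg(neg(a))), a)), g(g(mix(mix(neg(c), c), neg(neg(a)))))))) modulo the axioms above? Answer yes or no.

Left:  neg(neg(f(neg(mix(neg(g(g(mix(c, mix(neg(c), neg(neg(neg(neg(a))))))))), mix(neg(h(mix(f(b), d, neg(d)), mix(mix(neg(c), n), c))), b, neg(b)))))))
  Push neg inside:  distribute neg over mix and collapse double neg
  Combine occurrences:  f(mix(g(g(a)), h(f(b), n)))
Right:  mix(neg(c), c, f(mix(mix(mix(c, neg(c), h(neg(neg(neg(neg(f(neg(neg(neg(b)))))))), n)), mix(neg(neg(neg(a))), a)), g(g(mix(mix(neg(c), c), neg(neg(a))))))))
  Push neg inside:  distribute neg over mix and collapse double neg
  Cancel inverse pairs:  c cancels
  Collect:  f(mix(g(g(a)), h(f(neg(b)), n)))

Answer: no — f(mix(g(g(a)), h(f(b), n))) vs f(mix(g(g(a)), h(f(neg(b)), n)))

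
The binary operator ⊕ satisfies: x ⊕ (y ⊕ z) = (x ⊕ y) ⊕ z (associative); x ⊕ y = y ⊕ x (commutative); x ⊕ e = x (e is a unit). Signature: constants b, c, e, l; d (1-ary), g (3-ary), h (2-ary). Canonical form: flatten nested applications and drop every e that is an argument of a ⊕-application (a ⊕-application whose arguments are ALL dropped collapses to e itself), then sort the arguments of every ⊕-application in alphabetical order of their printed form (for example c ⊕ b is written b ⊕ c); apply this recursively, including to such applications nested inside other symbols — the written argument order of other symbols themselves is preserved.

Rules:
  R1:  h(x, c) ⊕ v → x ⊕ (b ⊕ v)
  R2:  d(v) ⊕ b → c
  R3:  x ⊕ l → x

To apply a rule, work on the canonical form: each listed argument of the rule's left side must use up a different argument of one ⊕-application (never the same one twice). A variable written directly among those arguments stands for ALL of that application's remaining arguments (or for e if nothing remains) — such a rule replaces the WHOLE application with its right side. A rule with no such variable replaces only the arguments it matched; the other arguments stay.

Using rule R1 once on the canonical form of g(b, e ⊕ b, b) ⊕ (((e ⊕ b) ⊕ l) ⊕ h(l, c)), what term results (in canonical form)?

Canonical form:  b ⊕ g(b, b, b) ⊕ h(l, c) ⊕ l
Apply R1:  consuming h(l, c);  v := b ⊕ g(b, b, b) ⊕ l, x := l
The variable takes the whole remainder — replace the entire application.
New term:  b ⊕ b ⊕ g(b, b, b) ⊕ l ⊕ l

Answer: b ⊕ b ⊕ g(b, b, b) ⊕ l ⊕ l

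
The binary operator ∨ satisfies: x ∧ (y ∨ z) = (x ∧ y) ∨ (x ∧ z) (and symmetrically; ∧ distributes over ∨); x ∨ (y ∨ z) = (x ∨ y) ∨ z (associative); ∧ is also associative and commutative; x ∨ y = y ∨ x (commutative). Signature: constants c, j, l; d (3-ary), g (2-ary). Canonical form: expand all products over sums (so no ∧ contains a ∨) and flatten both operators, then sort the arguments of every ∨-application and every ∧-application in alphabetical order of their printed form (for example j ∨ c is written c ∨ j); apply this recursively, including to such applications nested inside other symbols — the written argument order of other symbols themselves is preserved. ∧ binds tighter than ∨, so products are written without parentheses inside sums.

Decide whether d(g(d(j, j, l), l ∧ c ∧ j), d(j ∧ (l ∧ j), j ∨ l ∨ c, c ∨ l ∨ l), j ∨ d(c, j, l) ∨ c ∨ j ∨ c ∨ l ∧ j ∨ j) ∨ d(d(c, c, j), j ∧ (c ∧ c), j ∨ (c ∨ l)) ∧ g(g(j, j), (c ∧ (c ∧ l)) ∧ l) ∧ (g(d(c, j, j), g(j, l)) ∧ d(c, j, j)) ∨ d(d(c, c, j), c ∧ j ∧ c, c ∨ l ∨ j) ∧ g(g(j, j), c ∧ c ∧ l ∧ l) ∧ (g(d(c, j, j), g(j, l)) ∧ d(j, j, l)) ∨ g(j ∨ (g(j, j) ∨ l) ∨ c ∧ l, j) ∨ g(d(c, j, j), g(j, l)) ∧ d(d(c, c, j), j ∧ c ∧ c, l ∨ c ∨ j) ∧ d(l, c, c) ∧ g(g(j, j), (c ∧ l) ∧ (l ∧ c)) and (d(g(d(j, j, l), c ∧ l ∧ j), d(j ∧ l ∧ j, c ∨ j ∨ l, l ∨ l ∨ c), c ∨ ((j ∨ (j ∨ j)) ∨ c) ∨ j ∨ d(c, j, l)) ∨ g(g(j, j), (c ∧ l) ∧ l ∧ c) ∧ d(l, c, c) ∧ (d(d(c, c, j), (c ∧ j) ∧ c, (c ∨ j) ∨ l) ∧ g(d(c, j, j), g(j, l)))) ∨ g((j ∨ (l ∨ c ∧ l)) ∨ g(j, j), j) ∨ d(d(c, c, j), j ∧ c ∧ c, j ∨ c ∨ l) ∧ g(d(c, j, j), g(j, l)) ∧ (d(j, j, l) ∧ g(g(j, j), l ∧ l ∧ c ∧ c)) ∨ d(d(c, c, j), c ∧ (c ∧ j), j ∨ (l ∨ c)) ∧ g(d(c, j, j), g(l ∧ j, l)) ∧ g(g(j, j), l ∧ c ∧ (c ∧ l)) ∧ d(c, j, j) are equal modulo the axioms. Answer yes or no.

Answer: no — d(c, j, j) ∧ d(d(c, c, j), c ∧ c ∧ j, c ∨ j ∨ l) ∧ g(d(c, j, j), g(j, l)) ∧ g(g(j, j), c ∧ c ∧ l ∧ l) ∨ d(d(c, c, j), c ∧ c ∧ j, c ∨ j ∨ l) ∧ d(j, j, l) ∧ g(d(c, j, j), g(j, l)) ∧ g(g(j, j), c ∧ c ∧ l ∧ l) ∨ d(d(c, c, j), c ∧ c ∧ j, c ∨ j ∨ l) ∧ d(l, c, c) ∧ g(d(c, j, j), g(j, l)) ∧ g(g(j, j), c ∧ c ∧ l ∧ l) ∨ d(g(d(j, j, l), c ∧ j ∧ l), d(j ∧ j ∧ l, c ∨ j ∨ l, c ∨ l ∨ l), c ∨ c ∨ d(c, j, l) ∨ j ∨ j ∨ j ∨ j ∧ l) ∨ g(c ∧ l ∨ g(j, j) ∨ j ∨ l, j) vs d(c, j, j) ∧ d(d(c, c, j), c ∧ c ∧ j, c ∨ j ∨ l) ∧ g(d(c, j, j), g(j ∧ l, l)) ∧ g(g(j, j), c ∧ c ∧ l ∧ l) ∨ d(d(c, c, j), c ∧ c ∧ j, c ∨ j ∨ l) ∧ d(j, j, l) ∧ g(d(c, j, j), g(j, l)) ∧ g(g(j, j), c ∧ c ∧ l ∧ l) ∨ d(d(c, c, j), c ∧ c ∧ j, c ∨ j ∨ l) ∧ d(l, c, c) ∧ g(d(c, j, j), g(j, l)) ∧ g(g(j, j), c ∧ c ∧ l ∧ l) ∨ d(g(d(j, j, l), c ∧ j ∧ l), d(j ∧ j ∧ l, c ∨ j ∨ l, c ∨ l ∨ l), c ∨ c ∨ d(c, j, l) ∨ j ∨ j ∨ j ∨ j) ∨ g(c ∧ l ∨ g(j, j) ∨ j ∨ l, j)

Derivation:
Left:  d(g(d(j, j, l), l ∧ c ∧ j), d(j ∧ (l ∧ j), j ∨ l ∨ c, c ∨ l ∨ l), j ∨ d(c, j, l) ∨ c ∨ j ∨ c ∨ l ∧ j ∨ j) ∨ d(d(c, c, j), j ∧ (c ∧ c), j ∨ (c ∨ l)) ∧ g(g(j, j), (c ∧ (c ∧ l)) ∧ l) ∧ (g(d(c, j, j), g(j, l)) ∧ d(c, j, j)) ∨ d(d(c, c, j), c ∧ j ∧ c, c ∨ l ∨ j) ∧ g(g(j, j), c ∧ c ∧ l ∧ l) ∧ (g(d(c, j, j), g(j, l)) ∧ d(j, j, l)) ∨ g(j ∨ (g(j, j) ∨ l) ∨ c ∧ l, j) ∨ g(d(c, j, j), g(j, l)) ∧ d(d(c, c, j), j ∧ c ∧ c, l ∨ c ∨ j) ∧ d(l, c, c) ∧ g(g(j, j), (c ∧ l) ∧ (l ∧ c))
  Merge nested applications:  d(g(d(j, j, l), c ∧ j ∧ l), d(j ∧ j ∧ l, c ∨ j ∨ l, c ∨ l ∨ l), c ∨ c ∨ d(c, j, l) ∨ j ∨ j ∨ j ∨ j ∧ l) ∨ d(c, j, j) ∧ d(d(c, c, j), c ∧ c ∧ j, c ∨ j ∨ l) ∧ g(d(c, j, j), g(j, l)) ∧ g(g(j, j), c ∧ c ∧ l ∧ l) ∨ d(d(c, c, j), c ∧ c ∧ j, c ∨ j ∨ l) ∧ d(j, j, l) ∧ g(d(c, j, j), g(j, l)) ∧ g(g(j, j), c ∧ c ∧ l ∧ l) ∨ g(c ∧ l ∨ g(j, j) ∨ j ∨ l, j) ∨ d(d(c, c, j), c ∧ c ∧ j, c ∨ j ∨ l) ∧ d(l, c, c) ∧ g(d(c, j, j), g(j, l)) ∧ g(g(j, j), c ∧ c ∧ l ∧ l)
  Sort arguments:  d(c, j, j) ∧ d(d(c, c, j), c ∧ c ∧ j, c ∨ j ∨ l) ∧ g(d(c, j, j), g(j, l)) ∧ g(g(j, j), c ∧ c ∧ l ∧ l) ∨ d(d(c, c, j), c ∧ c ∧ j, c ∨ j ∨ l) ∧ d(j, j, l) ∧ g(d(c, j, j), g(j, l)) ∧ g(g(j, j), c ∧ c ∧ l ∧ l) ∨ d(d(c, c, j), c ∧ c ∧ j, c ∨ j ∨ l) ∧ d(l, c, c) ∧ g(d(c, j, j), g(j, l)) ∧ g(g(j, j), c ∧ c ∧ l ∧ l) ∨ d(g(d(j, j, l), c ∧ j ∧ l), d(j ∧ j ∧ l, c ∨ j ∨ l, c ∨ l ∨ l), c ∨ c ∨ d(c, j, l) ∨ j ∨ j ∨ j ∨ j ∧ l) ∨ g(c ∧ l ∨ g(j, j) ∨ j ∨ l, j)
Right:  (d(g(d(j, j, l), c ∧ l ∧ j), d(j ∧ l ∧ j, c ∨ j ∨ l, l ∨ l ∨ c), c ∨ ((j ∨ (j ∨ j)) ∨ c) ∨ j ∨ d(c, j, l)) ∨ g(g(j, j), (c ∧ l) ∧ l ∧ c) ∧ d(l, c, c) ∧ (d(d(c, c, j), (c ∧ j) ∧ c, (c ∨ j) ∨ l) ∧ g(d(c, j, j), g(j, l)))) ∨ g((j ∨ (l ∨ c ∧ l)) ∨ g(j, j), j) ∨ d(d(c, c, j), j ∧ c ∧ c, j ∨ c ∨ l) ∧ g(d(c, j, j), g(j, l)) ∧ (d(j, j, l) ∧ g(g(j, j), l ∧ l ∧ c ∧ c)) ∨ d(d(c, c, j), c ∧ (c ∧ j), j ∨ (l ∨ c)) ∧ g(d(c, j, j), g(l ∧ j, l)) ∧ g(g(j, j), l ∧ c ∧ (c ∧ l)) ∧ d(c, j, j)
  Merge nested applications:  d(g(d(j, j, l), c ∧ j ∧ l), d(j ∧ j ∧ l, c ∨ j ∨ l, c ∨ l ∨ l), c ∨ c ∨ d(c, j, l) ∨ j ∨ j ∨ j ∨ j) ∨ d(d(c, c, j), c ∧ c ∧ j, c ∨ j ∨ l) ∧ d(l, c, c) ∧ g(d(c, j, j), g(j, l)) ∧ g(g(j, j), c ∧ c ∧ l ∧ l) ∨ g(c ∧ l ∨ g(j, j) ∨ j ∨ l, j) ∨ d(d(c, c, j), c ∧ c ∧ j, c ∨ j ∨ l) ∧ d(j, j, l) ∧ g(d(c, j, j), g(j, l)) ∧ g(g(j, j), c ∧ c ∧ l ∧ l) ∨ d(c, j, j) ∧ d(d(c, c, j), c ∧ c ∧ j, c ∨ j ∨ l) ∧ g(d(c, j, j), g(j ∧ l, l)) ∧ g(g(j, j), c ∧ c ∧ l ∧ l)
  Sort arguments:  d(c, j, j) ∧ d(d(c, c, j), c ∧ c ∧ j, c ∨ j ∨ l) ∧ g(d(c, j, j), g(j ∧ l, l)) ∧ g(g(j, j), c ∧ c ∧ l ∧ l) ∨ d(d(c, c, j), c ∧ c ∧ j, c ∨ j ∨ l) ∧ d(j, j, l) ∧ g(d(c, j, j), g(j, l)) ∧ g(g(j, j), c ∧ c ∧ l ∧ l) ∨ d(d(c, c, j), c ∧ c ∧ j, c ∨ j ∨ l) ∧ d(l, c, c) ∧ g(d(c, j, j), g(j, l)) ∧ g(g(j, j), c ∧ c ∧ l ∧ l) ∨ d(g(d(j, j, l), c ∧ j ∧ l), d(j ∧ j ∧ l, c ∨ j ∨ l, c ∨ l ∨ l), c ∨ c ∨ d(c, j, l) ∨ j ∨ j ∨ j ∨ j) ∨ g(c ∧ l ∨ g(j, j) ∨ j ∨ l, j)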